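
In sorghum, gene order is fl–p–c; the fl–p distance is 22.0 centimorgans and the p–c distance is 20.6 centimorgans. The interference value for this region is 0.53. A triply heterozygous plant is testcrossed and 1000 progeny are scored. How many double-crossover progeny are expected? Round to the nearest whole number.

Map distances give recombination frequencies of 0.220 and 0.206 for the two intervals.
With interference 0.53 (so coincidence = 0.47), expected double-crossover frequency = 0.220 × 0.206 × 0.47 = 0.02130.
Expected number = 0.02130 × 1000 = 21.30 ≈ 21.

21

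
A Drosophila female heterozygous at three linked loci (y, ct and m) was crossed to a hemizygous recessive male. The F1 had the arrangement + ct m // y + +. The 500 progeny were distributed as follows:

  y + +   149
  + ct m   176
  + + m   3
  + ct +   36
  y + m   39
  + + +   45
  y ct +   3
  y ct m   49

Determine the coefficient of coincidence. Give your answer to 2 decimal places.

The two rarest classes, + + m and y ct +, are the double crossovers. Comparing them with the parentals, only the ct allele has switched, so ct is the middle locus and the order is m – ct – y.
m–ct: (75 + 6)/500 = 0.1620; ct–y: (94 + 6)/500 = 0.2000.
Expected DCO frequency = 0.1620 × 0.2000 ≈ 0.03240; observed = 6/500 ≈ 0.01200.
Coefficient of coincidence = 0.01200/0.03240 ≈ 0.37.

0.37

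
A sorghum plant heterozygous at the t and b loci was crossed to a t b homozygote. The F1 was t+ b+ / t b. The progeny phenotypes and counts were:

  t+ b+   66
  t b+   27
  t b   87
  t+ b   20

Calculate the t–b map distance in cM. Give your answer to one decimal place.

The recombinant classes are t+ b and t b+: 20 + 27 = 47.
Recombination frequency = 47/200 = 0.2350 ≈ 23.5%, i.e. 23.5 cM.

23.5 cM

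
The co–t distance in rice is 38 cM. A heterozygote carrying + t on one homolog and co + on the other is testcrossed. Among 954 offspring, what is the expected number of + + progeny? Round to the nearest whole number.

A map distance of 38 cM corresponds to a recombination frequency of 0.380.
The F1 is + t / co +, so + + is a recombinant gamete class with expected frequency r/2 = 0.380/2 = 0.1900.
Expected number = 0.1900 × 954 = 181.26 ≈ 181.

181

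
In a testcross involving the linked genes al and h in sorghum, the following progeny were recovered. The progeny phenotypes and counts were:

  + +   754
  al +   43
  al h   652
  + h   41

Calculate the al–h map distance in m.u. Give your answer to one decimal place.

The two most frequent classes, + + (754) and al h (652), are the parental types, so the F1 was + + / al h.
The recombinant classes are + h and al +: 41 + 43 = 84.
Recombination frequency = 84/1490 = 0.0564 ≈ 5.6%, i.e. 5.6 m.u.

5.6 m.u.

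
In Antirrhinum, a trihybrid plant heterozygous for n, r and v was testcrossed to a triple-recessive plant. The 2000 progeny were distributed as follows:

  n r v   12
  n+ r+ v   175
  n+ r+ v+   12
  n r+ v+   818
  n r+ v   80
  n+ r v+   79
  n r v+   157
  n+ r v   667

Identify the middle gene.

n

The two most frequent reciprocal classes, n+ r v and n r+ v+, are the parental types, so the F1 was n+ r v / n r+ v+.
The two rarest classes, n r v and n+ r+ v+, are the double crossovers. Comparing them with the parentals, only the n allele has switched, so n is the middle locus and the order is v – n – r.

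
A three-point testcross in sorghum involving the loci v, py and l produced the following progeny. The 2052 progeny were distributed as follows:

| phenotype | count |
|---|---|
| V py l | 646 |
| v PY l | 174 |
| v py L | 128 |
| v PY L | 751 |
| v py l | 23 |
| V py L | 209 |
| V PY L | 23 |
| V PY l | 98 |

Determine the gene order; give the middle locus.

The two most frequent reciprocal classes, v PY L and V py l, are the parental types, so the F1 was v PY L / V py l.
The two rarest classes, V PY L and v py l, are the double crossovers. Comparing them with the parentals, only the v allele has switched, so v is the middle locus and the order is l – v – py.

v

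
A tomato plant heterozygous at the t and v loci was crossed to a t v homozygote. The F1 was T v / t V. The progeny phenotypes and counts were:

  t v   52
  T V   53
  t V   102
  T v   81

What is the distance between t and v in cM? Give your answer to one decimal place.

The recombinant classes are T V and t v: 53 + 52 = 105.
Recombination frequency = 105/288 = 0.3646 ≈ 36.5%, i.e. 36.5 cM.

36.5 cM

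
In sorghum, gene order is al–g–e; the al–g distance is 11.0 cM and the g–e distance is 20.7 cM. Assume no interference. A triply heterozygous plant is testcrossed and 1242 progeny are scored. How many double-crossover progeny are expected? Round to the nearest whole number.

28

Map distances give recombination frequencies of 0.110 and 0.207 for the two intervals.
With no interference, expected double-crossover frequency = 0.110 × 0.207 = 0.02277.
Expected number = 0.02277 × 1242 = 28.28 ≈ 28.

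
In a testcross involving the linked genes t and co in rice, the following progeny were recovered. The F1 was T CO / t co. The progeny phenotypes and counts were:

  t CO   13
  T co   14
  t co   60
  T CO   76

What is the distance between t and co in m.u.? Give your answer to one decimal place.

The recombinant classes are T co and t CO: 14 + 13 = 27.
Recombination frequency = 27/163 = 0.1656 ≈ 16.6%, i.e. 16.6 m.u.

16.6 m.u.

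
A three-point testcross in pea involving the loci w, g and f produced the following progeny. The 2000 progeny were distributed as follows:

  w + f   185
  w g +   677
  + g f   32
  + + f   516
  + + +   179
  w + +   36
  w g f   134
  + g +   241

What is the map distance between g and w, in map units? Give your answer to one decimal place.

24.7 map units

The two most frequent reciprocal classes, w g + and + + f, are the parental types, so the F1 was w g + / + + f.
The two rarest classes, w + + and + g f, are the double crossovers. Comparing them with the parentals, only the g allele has switched, so g is the middle locus and the order is w – g – f.
Crossovers in the w–g interval produce the single-crossover classes + g + and w + f (241 + 185 = 426) plus the double crossovers (68).
RF(w–g) = (426 + 68) / 2000 = 494/2000 = 0.2470 → 24.7 map units.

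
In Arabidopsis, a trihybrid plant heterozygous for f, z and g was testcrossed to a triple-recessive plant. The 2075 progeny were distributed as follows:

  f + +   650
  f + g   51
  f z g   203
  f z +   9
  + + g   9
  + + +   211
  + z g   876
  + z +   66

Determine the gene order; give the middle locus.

The two most frequent reciprocal classes, f + + and + z g, are the parental types, so the F1 was f + + / + z g.
The two rarest classes, f z + and + + g, are the double crossovers. Comparing them with the parentals, only the z allele has switched, so z is the middle locus and the order is g – z – f.

z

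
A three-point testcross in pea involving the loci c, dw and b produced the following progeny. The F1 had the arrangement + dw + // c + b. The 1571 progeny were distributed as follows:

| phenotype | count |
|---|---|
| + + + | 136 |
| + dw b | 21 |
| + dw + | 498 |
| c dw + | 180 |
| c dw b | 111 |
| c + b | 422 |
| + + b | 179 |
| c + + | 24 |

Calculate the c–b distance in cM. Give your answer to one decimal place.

25.7 cM

The two rarest classes, + dw b and c + +, are the double crossovers. Comparing them with the parentals, only the b allele has switched, so b is the middle locus and the order is c – b – dw.
Crossovers in the c–b interval produce the single-crossover classes c dw + and + + b (180 + 179 = 359) plus the double crossovers (45).
RF(c–b) = (359 + 45) / 1571 = 404/1571 = 0.2572 → 25.7 cM.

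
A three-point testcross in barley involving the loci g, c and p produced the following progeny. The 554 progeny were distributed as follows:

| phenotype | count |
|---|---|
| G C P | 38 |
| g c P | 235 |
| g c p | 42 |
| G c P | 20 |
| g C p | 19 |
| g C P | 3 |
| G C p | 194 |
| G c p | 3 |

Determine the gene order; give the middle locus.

c

The two most frequent reciprocal classes, G C p and g c P, are the parental types, so the F1 was G C p / g c P.
The two rarest classes, G c p and g C P, are the double crossovers. Comparing them with the parentals, only the c allele has switched, so c is the middle locus and the order is g – c – p.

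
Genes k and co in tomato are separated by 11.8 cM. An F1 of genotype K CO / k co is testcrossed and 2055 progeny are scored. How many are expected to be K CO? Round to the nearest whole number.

906

A map distance of 11.8 cM corresponds to a recombination frequency of 0.118.
The F1 is K CO / k co, so K CO is a parental gamete class with expected frequency (1 − r)/2 = 0.882/2 = 0.4410.
Expected number = 0.4410 × 2055 = 906.25 ≈ 906.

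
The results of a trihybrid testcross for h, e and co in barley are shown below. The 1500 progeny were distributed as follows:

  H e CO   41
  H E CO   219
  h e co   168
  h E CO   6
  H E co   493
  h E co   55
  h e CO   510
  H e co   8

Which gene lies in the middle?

e

The two most frequent reciprocal classes, h e CO and H E co, are the parental types, so the F1 was h e CO / H E co.
The two rarest classes, h E CO and H e co, are the double crossovers. Comparing them with the parentals, only the e allele has switched, so e is the middle locus and the order is co – e – h.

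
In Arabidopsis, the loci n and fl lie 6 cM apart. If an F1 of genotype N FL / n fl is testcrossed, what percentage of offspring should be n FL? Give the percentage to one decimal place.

A map distance of 6 cM corresponds to a recombination frequency of 0.060.
The F1 is N FL / n fl, so n FL is a recombinant gamete class with expected frequency r/2 = 0.060/2 = 0.0300.
That is 0.0300 = 3.0% of the progeny.

3.0%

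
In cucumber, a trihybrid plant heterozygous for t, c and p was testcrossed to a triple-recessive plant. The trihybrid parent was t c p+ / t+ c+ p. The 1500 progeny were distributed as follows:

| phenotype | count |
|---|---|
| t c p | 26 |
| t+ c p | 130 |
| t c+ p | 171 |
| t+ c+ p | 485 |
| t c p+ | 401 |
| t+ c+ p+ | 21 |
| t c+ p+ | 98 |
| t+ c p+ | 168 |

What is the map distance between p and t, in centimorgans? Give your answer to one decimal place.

25.7 centimorgans

The two rarest classes, t c p and t+ c+ p+, are the double crossovers. Comparing them with the parentals, only the p allele has switched, so p is the middle locus and the order is c – p – t.
Crossovers in the p–t interval produce the single-crossover classes t+ c p+ and t c+ p (168 + 171 = 339) plus the double crossovers (47).
RF(p–t) = (339 + 47) / 1500 = 386/1500 = 0.2573 → 25.7 centimorgans.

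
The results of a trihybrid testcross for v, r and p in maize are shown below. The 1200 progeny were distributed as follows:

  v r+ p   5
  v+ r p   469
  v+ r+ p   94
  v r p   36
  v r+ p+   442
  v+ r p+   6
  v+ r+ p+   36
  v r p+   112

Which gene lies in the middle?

p

The two most frequent reciprocal classes, v+ r p and v r+ p+, are the parental types, so the F1 was v+ r p / v r+ p+.
The two rarest classes, v+ r p+ and v r+ p, are the double crossovers. Comparing them with the parentals, only the p allele has switched, so p is the middle locus and the order is v – p – r.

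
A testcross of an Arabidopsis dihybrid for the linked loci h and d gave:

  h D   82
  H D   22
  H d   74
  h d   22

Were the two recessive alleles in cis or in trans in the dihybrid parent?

The two most frequent classes are H d (74) and h D (82); these are the parental (non-recombinant) types.
So the F1 carried H d on one chromosome and h D on the other — the recessive alleles are on opposite chromosomes (trans / repulsion).

trans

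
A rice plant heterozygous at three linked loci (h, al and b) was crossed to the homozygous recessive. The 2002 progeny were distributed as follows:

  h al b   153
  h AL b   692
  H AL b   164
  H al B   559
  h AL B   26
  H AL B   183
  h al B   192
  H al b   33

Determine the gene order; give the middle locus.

b

The two most frequent reciprocal classes, h AL b and H al B, are the parental types, so the F1 was h AL b / H al B.
The two rarest classes, h AL B and H al b, are the double crossovers. Comparing them with the parentals, only the b allele has switched, so b is the middle locus and the order is al – b – h.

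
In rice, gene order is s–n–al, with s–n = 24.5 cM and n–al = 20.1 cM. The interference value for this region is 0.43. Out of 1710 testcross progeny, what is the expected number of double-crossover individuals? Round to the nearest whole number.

Map distances give recombination frequencies of 0.245 and 0.201 for the two intervals.
With interference 0.43 (so coincidence = 0.57), expected double-crossover frequency = 0.245 × 0.201 × 0.57 = 0.02807.
Expected number = 0.02807 × 1710 = 48.00 ≈ 48.

48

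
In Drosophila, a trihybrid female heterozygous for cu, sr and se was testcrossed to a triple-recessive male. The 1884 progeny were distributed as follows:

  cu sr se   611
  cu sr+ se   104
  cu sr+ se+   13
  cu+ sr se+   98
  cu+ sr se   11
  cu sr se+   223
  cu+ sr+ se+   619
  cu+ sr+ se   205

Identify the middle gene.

The two most frequent reciprocal classes, cu+ sr+ se+ and cu sr se, are the parental types, so the F1 was cu+ sr+ se+ / cu sr se.
The two rarest classes, cu sr+ se+ and cu+ sr se, are the double crossovers. Comparing them with the parentals, only the cu allele has switched, so cu is the middle locus and the order is se – cu – sr.

cu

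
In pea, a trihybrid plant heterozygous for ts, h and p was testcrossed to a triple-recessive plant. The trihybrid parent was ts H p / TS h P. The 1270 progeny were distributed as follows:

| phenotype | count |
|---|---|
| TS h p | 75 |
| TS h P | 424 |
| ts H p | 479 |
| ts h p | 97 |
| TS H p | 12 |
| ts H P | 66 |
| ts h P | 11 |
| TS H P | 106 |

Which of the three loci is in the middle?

The two rarest classes, TS H p and ts h P, are the double crossovers. Comparing them with the parentals, only the ts allele has switched, so ts is the middle locus and the order is h – ts – p.

ts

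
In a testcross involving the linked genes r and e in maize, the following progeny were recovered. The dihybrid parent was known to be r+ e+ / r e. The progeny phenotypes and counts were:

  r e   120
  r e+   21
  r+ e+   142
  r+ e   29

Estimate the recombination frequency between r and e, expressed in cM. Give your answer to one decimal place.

16.0 cM

The recombinant classes are r+ e and r e+: 29 + 21 = 50.
Recombination frequency = 50/312 = 0.1603 ≈ 16.0%, i.e. 16.0 cM.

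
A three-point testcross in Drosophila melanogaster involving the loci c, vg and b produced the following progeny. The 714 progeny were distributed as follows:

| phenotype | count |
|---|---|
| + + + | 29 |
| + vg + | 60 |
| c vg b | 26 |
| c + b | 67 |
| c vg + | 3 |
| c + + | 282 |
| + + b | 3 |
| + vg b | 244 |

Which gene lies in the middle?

The two most frequent reciprocal classes, c + + and + vg b, are the parental types, so the F1 was c + + / + vg b.
The two rarest classes, c vg + and + + b, are the double crossovers. Comparing them with the parentals, only the vg allele has switched, so vg is the middle locus and the order is c – vg – b.

vg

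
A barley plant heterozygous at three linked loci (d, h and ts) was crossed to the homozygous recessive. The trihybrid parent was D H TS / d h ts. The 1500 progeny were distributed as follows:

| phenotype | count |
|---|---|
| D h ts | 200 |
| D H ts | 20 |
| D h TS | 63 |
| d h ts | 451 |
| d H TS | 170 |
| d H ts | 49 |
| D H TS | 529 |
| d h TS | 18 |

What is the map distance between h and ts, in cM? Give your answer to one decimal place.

The two rarest classes, D H ts and d h TS, are the double crossovers. Comparing them with the parentals, only the ts allele has switched, so ts is the middle locus and the order is d – ts – h.
Crossovers in the ts–h interval produce the single-crossover classes D h TS and d H ts (63 + 49 = 112) plus the double crossovers (38).
RF(ts–h) = (112 + 38) / 1500 = 150/1500 = 0.1000 → 10.0 cM.

10.0 cM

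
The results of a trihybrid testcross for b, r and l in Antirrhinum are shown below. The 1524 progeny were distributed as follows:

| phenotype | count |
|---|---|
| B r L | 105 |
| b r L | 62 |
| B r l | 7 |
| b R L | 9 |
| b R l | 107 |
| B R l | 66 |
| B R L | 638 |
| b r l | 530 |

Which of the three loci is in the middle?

The two most frequent reciprocal classes, b r l and B R L, are the parental types, so the F1 was b r l / B R L.
The two rarest classes, B r l and b R L, are the double crossovers. Comparing them with the parentals, only the b allele has switched, so b is the middle locus and the order is l – b – r.

b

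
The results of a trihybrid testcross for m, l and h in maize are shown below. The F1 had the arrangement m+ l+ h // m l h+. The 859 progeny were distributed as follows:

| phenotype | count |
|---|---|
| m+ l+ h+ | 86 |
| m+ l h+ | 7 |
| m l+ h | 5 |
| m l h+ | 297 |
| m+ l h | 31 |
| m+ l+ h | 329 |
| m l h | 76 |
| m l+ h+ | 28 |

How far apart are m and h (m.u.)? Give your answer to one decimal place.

20.3 m.u.

The two rarest classes, m l+ h and m+ l h+, are the double crossovers. Comparing them with the parentals, only the m allele has switched, so m is the middle locus and the order is l – m – h.
Crossovers in the m–h interval produce the single-crossover classes m+ l+ h+ and m l h (86 + 76 = 162) plus the double crossovers (12).
RF(m–h) = (162 + 12) / 859 = 174/859 = 0.2026 → 20.3 m.u.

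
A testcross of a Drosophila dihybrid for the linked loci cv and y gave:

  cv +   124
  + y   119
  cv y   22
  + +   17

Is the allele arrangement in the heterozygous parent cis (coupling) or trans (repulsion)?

trans

The two most frequent classes are + y (119) and cv + (124); these are the parental (non-recombinant) types.
So the F1 carried + y on one chromosome and cv + on the other — the recessive alleles are on opposite chromosomes (trans / repulsion).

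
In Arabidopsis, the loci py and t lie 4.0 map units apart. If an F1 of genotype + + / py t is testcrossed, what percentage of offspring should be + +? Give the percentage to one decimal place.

A map distance of 4.0 map units corresponds to a recombination frequency of 0.040.
The F1 is + + / py t, so + + is a parental gamete class with expected frequency (1 − r)/2 = 0.960/2 = 0.4800.
That is 0.4800 = 48.0% of the progeny.

48.0%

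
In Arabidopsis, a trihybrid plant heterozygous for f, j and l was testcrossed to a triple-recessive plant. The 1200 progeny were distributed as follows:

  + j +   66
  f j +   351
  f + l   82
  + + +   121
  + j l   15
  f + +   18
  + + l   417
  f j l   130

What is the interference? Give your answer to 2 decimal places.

0.23

The two most frequent reciprocal classes, f j + and + + l, are the parental types, so the F1 was f j + / + + l.
The two rarest classes, f + + and + j l, are the double crossovers. Comparing them with the parentals, only the j allele has switched, so j is the middle locus and the order is f – j – l.
f–j: (148 + 33)/1200 = 0.1508; j–l: (251 + 33)/1200 = 0.2367.
Expected DCO frequency = 0.1508 × 0.2367 ≈ 0.03569; observed = 33/1200 ≈ 0.02750.
Coefficient of coincidence = 0.02750/0.03569 ≈ 0.77; interference = 1 − 0.77 = 0.23.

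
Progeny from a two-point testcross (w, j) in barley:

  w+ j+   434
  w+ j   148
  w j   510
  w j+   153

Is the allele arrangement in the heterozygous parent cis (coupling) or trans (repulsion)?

cis

The two most frequent classes are w+ j+ (434) and w j (510); these are the parental (non-recombinant) types.
So the F1 carried w+ j+ on one chromosome and w j on the other — the recessive alleles are on the same chromosome (cis / coupling).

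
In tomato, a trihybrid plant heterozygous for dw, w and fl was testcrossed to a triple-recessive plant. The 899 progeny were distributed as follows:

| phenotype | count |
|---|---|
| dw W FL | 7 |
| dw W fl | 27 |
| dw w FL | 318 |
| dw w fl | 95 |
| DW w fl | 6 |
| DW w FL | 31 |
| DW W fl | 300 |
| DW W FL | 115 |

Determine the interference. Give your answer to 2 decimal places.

0.26

The two most frequent reciprocal classes, DW W fl and dw w FL, are the parental types, so the F1 was DW W fl / dw w FL.
The two rarest classes, DW w fl and dw W FL, are the double crossovers. Comparing them with the parentals, only the w allele has switched, so w is the middle locus and the order is dw – w – fl.
dw–w: (58 + 13)/899 = 0.0790; w–fl: (210 + 13)/899 = 0.2481.
Expected DCO frequency = 0.0790 × 0.2481 ≈ 0.01960; observed = 13/899 ≈ 0.01446.
Coefficient of coincidence = 0.01446/0.01960 ≈ 0.74; interference = 1 − 0.74 = 0.26.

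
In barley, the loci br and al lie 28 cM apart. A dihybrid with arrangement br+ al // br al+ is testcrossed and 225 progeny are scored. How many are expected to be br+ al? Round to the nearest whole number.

A map distance of 28 cM corresponds to a recombination frequency of 0.280.
The F1 is br+ al / br al+, so br+ al is a parental gamete class with expected frequency (1 − r)/2 = 0.720/2 = 0.3600.
Expected number = 0.3600 × 225 = 81.00 ≈ 81.

81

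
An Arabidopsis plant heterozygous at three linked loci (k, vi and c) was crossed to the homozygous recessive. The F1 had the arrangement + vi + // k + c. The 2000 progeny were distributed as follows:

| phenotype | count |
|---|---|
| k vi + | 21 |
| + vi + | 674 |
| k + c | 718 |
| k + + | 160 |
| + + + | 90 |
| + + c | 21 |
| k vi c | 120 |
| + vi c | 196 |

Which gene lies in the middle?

The two rarest classes, k vi + and + + c, are the double crossovers. Comparing them with the parentals, only the k allele has switched, so k is the middle locus and the order is c – k – vi.

k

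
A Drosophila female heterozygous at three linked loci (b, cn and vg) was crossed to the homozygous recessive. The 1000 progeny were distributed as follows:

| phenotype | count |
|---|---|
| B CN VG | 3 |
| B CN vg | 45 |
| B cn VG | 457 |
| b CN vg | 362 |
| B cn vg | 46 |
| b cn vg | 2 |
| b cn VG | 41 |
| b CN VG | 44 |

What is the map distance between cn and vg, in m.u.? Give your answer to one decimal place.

9.5 m.u.

The two most frequent reciprocal classes, b CN vg and B cn VG, are the parental types, so the F1 was b CN vg / B cn VG.
The two rarest classes, b cn vg and B CN VG, are the double crossovers. Comparing them with the parentals, only the cn allele has switched, so cn is the middle locus and the order is b – cn – vg.
Crossovers in the cn–vg interval produce the single-crossover classes b CN VG and B cn vg (44 + 46 = 90) plus the double crossovers (5).
RF(cn–vg) = (90 + 5) / 1000 = 95/1000 = 0.0950 → 9.5 m.u.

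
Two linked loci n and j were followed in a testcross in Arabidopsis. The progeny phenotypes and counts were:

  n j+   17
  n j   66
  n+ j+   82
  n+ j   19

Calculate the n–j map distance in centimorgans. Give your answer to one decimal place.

The two most frequent classes, n+ j+ (82) and n j (66), are the parental types, so the F1 was n+ j+ / n j.
The recombinant classes are n+ j and n j+: 19 + 17 = 36.
Recombination frequency = 36/184 = 0.1957 ≈ 19.6%, i.e. 19.6 centimorgans.

19.6 centimorgans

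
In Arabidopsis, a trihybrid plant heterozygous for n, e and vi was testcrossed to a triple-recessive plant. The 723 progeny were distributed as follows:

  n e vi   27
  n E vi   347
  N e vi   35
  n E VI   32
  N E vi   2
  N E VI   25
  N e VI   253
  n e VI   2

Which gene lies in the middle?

The two most frequent reciprocal classes, n E vi and N e VI, are the parental types, so the F1 was n E vi / N e VI.
The two rarest classes, N E vi and n e VI, are the double crossovers. Comparing them with the parentals, only the n allele has switched, so n is the middle locus and the order is e – n – vi.

n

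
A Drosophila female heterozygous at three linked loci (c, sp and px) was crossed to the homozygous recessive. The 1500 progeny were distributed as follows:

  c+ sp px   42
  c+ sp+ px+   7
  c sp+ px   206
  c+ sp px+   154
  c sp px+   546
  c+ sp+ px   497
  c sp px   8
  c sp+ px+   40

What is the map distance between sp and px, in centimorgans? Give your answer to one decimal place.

6.5 centimorgans

The two most frequent reciprocal classes, c+ sp+ px and c sp px+, are the parental types, so the F1 was c+ sp+ px / c sp px+.
The two rarest classes, c+ sp+ px+ and c sp px, are the double crossovers. Comparing them with the parentals, only the px allele has switched, so px is the middle locus and the order is sp – px – c.
Crossovers in the sp–px interval produce the single-crossover classes c+ sp px and c sp+ px+ (42 + 40 = 82) plus the double crossovers (15).
RF(sp–px) = (82 + 15) / 1500 = 97/1500 = 0.0647 → 6.5 centimorgans.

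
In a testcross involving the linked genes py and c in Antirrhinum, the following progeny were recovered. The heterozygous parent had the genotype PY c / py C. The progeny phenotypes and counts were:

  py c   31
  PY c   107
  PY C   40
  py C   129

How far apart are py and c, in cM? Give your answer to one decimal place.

23.1 cM

The recombinant classes are PY C and py c: 40 + 31 = 71.
Recombination frequency = 71/307 = 0.2313 ≈ 23.1%, i.e. 23.1 cM.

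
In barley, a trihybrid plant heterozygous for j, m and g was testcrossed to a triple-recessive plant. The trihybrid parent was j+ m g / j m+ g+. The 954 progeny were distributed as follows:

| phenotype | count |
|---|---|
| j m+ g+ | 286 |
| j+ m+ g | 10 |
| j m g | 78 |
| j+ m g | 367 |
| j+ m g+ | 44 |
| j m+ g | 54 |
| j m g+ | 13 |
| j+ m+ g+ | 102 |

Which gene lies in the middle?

The two rarest classes, j+ m+ g and j m g+, are the double crossovers. Comparing them with the parentals, only the m allele has switched, so m is the middle locus and the order is g – m – j.

m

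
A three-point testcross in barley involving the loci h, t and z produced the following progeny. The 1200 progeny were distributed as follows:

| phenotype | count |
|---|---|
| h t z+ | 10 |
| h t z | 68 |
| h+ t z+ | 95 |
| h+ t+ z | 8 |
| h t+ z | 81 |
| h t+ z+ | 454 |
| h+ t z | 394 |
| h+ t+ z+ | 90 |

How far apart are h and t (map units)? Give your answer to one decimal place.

14.7 map units

The two most frequent reciprocal classes, h t+ z+ and h+ t z, are the parental types, so the F1 was h t+ z+ / h+ t z.
The two rarest classes, h t z+ and h+ t+ z, are the double crossovers. Comparing them with the parentals, only the t allele has switched, so t is the middle locus and the order is z – t – h.
Crossovers in the t–h interval produce the single-crossover classes h+ t+ z+ and h t z (90 + 68 = 158) plus the double crossovers (18).
RF(t–h) = (158 + 18) / 1200 = 176/1200 = 0.1467 → 14.7 map units.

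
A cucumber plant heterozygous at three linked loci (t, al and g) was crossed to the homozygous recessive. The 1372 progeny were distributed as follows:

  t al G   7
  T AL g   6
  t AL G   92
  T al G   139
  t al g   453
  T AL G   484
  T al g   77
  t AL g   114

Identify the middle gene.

g

The two most frequent reciprocal classes, T AL G and t al g, are the parental types, so the F1 was T AL G / t al g.
The two rarest classes, T AL g and t al G, are the double crossovers. Comparing them with the parentals, only the g allele has switched, so g is the middle locus and the order is t – g – al.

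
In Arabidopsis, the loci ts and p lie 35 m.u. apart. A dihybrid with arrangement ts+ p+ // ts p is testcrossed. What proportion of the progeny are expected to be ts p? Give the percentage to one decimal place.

A map distance of 35 m.u. corresponds to a recombination frequency of 0.350.
The F1 is ts+ p+ / ts p, so ts p is a parental gamete class with expected frequency (1 − r)/2 = 0.650/2 = 0.3250.
That is 0.3250 = 32.5% of the progeny.

32.5%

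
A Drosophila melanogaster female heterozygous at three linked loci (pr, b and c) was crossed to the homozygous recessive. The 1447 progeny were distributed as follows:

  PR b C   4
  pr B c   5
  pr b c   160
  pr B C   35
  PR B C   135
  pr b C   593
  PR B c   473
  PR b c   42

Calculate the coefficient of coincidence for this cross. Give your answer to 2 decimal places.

0.50

The two most frequent reciprocal classes, PR B c and pr b C, are the parental types, so the F1 was PR B c / pr b C.
The two rarest classes, pr B c and PR b C, are the double crossovers. Comparing them with the parentals, only the pr allele has switched, so pr is the middle locus and the order is c – pr – b.
c–pr: (295 + 9)/1447 = 0.2101; pr–b: (77 + 9)/1447 = 0.0594.
Expected DCO frequency = 0.2101 × 0.0594 ≈ 0.01248; observed = 9/1447 ≈ 0.00622.
Coefficient of coincidence = 0.00622/0.01248 ≈ 0.50.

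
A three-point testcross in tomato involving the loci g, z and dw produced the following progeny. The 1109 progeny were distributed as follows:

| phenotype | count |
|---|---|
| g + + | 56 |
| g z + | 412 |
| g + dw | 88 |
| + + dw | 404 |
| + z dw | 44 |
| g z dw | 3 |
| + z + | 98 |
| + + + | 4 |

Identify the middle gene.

The two most frequent reciprocal classes, + + dw and g z +, are the parental types, so the F1 was + + dw / g z +.
The two rarest classes, + + + and g z dw, are the double crossovers. Comparing them with the parentals, only the dw allele has switched, so dw is the middle locus and the order is z – dw – g.

dw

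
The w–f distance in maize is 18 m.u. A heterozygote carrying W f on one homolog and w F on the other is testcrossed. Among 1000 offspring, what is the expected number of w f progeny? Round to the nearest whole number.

90

A map distance of 18 m.u. corresponds to a recombination frequency of 0.180.
The F1 is W f / w F, so w f is a recombinant gamete class with expected frequency r/2 = 0.180/2 = 0.0900.
Expected number = 0.0900 × 1000 = 90.00 ≈ 90.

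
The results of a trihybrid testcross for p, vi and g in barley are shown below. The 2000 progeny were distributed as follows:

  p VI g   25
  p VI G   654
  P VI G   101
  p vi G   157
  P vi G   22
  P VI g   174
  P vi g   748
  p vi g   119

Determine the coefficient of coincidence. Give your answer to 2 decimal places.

0.93

The two most frequent reciprocal classes, P vi g and p VI G, are the parental types, so the F1 was P vi g / p VI G.
The two rarest classes, P vi G and p VI g, are the double crossovers. Comparing them with the parentals, only the g allele has switched, so g is the middle locus and the order is vi – g – p.
vi–g: (331 + 47)/2000 = 0.1890; g–p: (220 + 47)/2000 = 0.1335.
Expected DCO frequency = 0.1890 × 0.1335 ≈ 0.02523; observed = 47/2000 ≈ 0.02350.
Coefficient of coincidence = 0.02350/0.02523 ≈ 0.93.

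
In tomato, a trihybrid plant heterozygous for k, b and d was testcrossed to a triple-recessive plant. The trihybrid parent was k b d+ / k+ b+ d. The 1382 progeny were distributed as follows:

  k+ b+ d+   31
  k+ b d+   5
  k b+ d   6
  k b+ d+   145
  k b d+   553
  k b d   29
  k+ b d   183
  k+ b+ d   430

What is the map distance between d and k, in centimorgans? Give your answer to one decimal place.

5.1 centimorgans

The two rarest classes, k+ b d+ and k b+ d, are the double crossovers. Comparing them with the parentals, only the k allele has switched, so k is the middle locus and the order is d – k – b.
Crossovers in the d–k interval produce the single-crossover classes k b d and k+ b+ d+ (29 + 31 = 60) plus the double crossovers (11).
RF(d–k) = (60 + 11) / 1382 = 71/1382 = 0.0514 → 5.1 centimorgans.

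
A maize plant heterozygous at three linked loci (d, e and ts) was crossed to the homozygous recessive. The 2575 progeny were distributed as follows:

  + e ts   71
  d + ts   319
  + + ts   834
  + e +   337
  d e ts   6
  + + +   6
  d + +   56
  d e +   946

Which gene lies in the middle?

ts

The two most frequent reciprocal classes, d e + and + + ts, are the parental types, so the F1 was d e + / + + ts.
The two rarest classes, d e ts and + + +, are the double crossovers. Comparing them with the parentals, only the ts allele has switched, so ts is the middle locus and the order is d – ts – e.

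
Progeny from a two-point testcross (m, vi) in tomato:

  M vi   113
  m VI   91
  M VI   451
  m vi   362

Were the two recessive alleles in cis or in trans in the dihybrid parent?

cis

The two most frequent classes are M VI (451) and m vi (362); these are the parental (non-recombinant) types.
So the F1 carried M VI on one chromosome and m vi on the other — the recessive alleles are on the same chromosome (cis / coupling).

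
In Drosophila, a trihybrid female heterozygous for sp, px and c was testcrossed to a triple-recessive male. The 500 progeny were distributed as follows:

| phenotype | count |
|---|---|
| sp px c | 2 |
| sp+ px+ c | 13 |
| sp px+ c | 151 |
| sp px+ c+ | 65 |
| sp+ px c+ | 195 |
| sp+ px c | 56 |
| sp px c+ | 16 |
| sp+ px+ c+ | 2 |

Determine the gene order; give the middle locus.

px

The two most frequent reciprocal classes, sp px+ c and sp+ px c+, are the parental types, so the F1 was sp px+ c / sp+ px c+.
The two rarest classes, sp px c and sp+ px+ c+, are the double crossovers. Comparing them with the parentals, only the px allele has switched, so px is the middle locus and the order is sp – px – c.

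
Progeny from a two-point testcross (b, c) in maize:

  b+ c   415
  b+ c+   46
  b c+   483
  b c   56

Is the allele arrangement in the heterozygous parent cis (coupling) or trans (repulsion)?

The two most frequent classes are b+ c (415) and b c+ (483); these are the parental (non-recombinant) types.
So the F1 carried b+ c on one chromosome and b c+ on the other — the recessive alleles are on opposite chromosomes (trans / repulsion).

trans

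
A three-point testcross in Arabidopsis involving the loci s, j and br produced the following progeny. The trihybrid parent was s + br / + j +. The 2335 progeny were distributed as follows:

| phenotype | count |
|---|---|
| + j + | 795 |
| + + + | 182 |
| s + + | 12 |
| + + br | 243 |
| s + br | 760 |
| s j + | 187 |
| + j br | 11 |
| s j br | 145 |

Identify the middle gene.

br

The two rarest classes, s + + and + j br, are the double crossovers. Comparing them with the parentals, only the br allele has switched, so br is the middle locus and the order is s – br – j.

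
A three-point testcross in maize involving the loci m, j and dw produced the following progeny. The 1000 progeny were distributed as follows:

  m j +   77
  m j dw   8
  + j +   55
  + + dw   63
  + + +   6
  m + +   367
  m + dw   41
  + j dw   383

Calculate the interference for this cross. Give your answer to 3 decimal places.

The two most frequent reciprocal classes, + j dw and m + +, are the parental types, so the F1 was + j dw / m + +.
The two rarest classes, m j dw and + + +, are the double crossovers. Comparing them with the parentals, only the m allele has switched, so m is the middle locus and the order is dw – m – j.
dw–m: (96 + 14)/1000 = 0.1100; m–j: (140 + 14)/1000 = 0.1540.
Expected DCO frequency = 0.1100 × 0.1540 ≈ 0.01694; observed = 14/1000 ≈ 0.01400.
Coefficient of coincidence = 0.01400/0.01694 ≈ 0.826; interference = 1 − 0.826 = 0.174.

0.174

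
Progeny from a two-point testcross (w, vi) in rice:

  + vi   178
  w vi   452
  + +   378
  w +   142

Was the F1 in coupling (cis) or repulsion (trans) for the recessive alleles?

The two most frequent classes are + + (378) and w vi (452); these are the parental (non-recombinant) types.
So the F1 carried + + on one chromosome and w vi on the other — the recessive alleles are on the same chromosome (cis / coupling).

cis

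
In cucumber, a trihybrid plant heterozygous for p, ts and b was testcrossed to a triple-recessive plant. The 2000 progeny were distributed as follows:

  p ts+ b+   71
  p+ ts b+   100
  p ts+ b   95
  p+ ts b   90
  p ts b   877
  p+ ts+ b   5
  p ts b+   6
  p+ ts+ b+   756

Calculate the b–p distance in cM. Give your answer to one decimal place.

8.6 cM

The two most frequent reciprocal classes, p ts b and p+ ts+ b+, are the parental types, so the F1 was p ts b / p+ ts+ b+.
The two rarest classes, p ts b+ and p+ ts+ b, are the double crossovers. Comparing them with the parentals, only the b allele has switched, so b is the middle locus and the order is p – b – ts.
Crossovers in the p–b interval produce the single-crossover classes p+ ts b and p ts+ b+ (90 + 71 = 161) plus the double crossovers (11).
RF(p–b) = (161 + 11) / 2000 = 172/2000 = 0.0860 → 8.6 cM.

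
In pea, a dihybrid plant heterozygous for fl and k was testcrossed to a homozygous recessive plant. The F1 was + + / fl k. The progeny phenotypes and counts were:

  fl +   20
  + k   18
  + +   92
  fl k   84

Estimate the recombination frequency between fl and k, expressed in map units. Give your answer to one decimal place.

The recombinant classes are + k and fl +: 18 + 20 = 38.
Recombination frequency = 38/214 = 0.1776 ≈ 17.8%, i.e. 17.8 map units.

17.8 map units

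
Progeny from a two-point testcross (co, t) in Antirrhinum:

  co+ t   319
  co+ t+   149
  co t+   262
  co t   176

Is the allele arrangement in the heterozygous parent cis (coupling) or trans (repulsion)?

trans

The two most frequent classes are co+ t (319) and co t+ (262); these are the parental (non-recombinant) types.
So the F1 carried co+ t on one chromosome and co t+ on the other — the recessive alleles are on opposite chromosomes (trans / repulsion).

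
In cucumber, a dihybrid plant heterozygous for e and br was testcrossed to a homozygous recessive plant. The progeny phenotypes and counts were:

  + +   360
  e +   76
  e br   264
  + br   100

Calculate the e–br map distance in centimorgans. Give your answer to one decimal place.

22.0 centimorgans

The two most frequent classes, + + (360) and e br (264), are the parental types, so the F1 was + + / e br.
The recombinant classes are + br and e +: 100 + 76 = 176.
Recombination frequency = 176/800 = 0.2200 ≈ 22.0%, i.e. 22.0 centimorgans.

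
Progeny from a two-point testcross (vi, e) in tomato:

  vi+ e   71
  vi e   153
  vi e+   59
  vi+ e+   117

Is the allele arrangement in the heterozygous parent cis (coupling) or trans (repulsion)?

The two most frequent classes are vi+ e+ (117) and vi e (153); these are the parental (non-recombinant) types.
So the F1 carried vi+ e+ on one chromosome and vi e on the other — the recessive alleles are on the same chromosome (cis / coupling).

cis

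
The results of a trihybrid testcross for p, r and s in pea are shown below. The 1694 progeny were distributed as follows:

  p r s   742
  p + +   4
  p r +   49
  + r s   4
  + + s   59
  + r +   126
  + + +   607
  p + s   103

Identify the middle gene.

The two most frequent reciprocal classes, + + + and p r s, are the parental types, so the F1 was + + + / p r s.
The two rarest classes, p + + and + r s, are the double crossovers. Comparing them with the parentals, only the p allele has switched, so p is the middle locus and the order is r – p – s.

p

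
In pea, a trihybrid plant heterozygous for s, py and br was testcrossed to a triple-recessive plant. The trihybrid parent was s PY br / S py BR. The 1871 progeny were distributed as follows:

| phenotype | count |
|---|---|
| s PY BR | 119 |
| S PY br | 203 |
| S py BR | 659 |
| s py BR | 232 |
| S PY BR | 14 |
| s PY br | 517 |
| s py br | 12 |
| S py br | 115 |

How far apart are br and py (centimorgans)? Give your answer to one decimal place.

13.9 centimorgans

The two rarest classes, s py br and S PY BR, are the double crossovers. Comparing them with the parentals, only the py allele has switched, so py is the middle locus and the order is s – py – br.
Crossovers in the py–br interval produce the single-crossover classes s PY BR and S py br (119 + 115 = 234) plus the double crossovers (26).
RF(py–br) = (234 + 26) / 1871 = 260/1871 = 0.1390 → 13.9 centimorgans.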